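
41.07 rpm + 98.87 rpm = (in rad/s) 14.65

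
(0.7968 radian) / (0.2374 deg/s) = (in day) 0.002226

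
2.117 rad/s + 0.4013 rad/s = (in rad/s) 2.518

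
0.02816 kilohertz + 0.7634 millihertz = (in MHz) 2.816e-05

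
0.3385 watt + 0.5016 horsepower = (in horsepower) 0.5021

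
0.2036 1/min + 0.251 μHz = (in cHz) 0.3394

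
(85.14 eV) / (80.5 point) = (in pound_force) 1.08e-16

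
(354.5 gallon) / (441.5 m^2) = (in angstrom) 3.039e+07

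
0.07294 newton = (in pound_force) 0.0164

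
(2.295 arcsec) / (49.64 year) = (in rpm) 6.787e-14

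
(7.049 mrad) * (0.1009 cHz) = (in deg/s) 0.0004075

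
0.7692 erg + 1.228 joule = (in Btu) 0.001164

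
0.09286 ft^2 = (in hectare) 8.627e-07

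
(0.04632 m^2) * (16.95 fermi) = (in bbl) 4.938e-15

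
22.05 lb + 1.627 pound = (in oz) 378.8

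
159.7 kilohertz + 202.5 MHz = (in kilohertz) 2.027e+05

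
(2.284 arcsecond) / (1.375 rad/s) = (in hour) 2.237e-09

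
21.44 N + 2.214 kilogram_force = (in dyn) 4.315e+06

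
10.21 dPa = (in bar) 1.021e-05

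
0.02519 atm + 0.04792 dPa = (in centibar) 2.552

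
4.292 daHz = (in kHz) 0.04292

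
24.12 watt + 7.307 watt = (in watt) 31.43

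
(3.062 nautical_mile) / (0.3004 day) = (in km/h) 0.7866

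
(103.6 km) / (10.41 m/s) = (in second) 9952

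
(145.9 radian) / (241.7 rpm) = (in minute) 0.09607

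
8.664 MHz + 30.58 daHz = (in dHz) 8.664e+07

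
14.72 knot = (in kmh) 27.26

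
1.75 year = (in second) 5.519e+07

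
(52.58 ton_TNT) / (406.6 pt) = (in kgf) 1.564e+11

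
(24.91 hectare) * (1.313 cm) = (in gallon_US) 8.64e+05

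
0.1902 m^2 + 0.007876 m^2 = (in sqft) 2.132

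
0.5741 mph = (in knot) 0.4989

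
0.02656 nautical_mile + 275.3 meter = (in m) 324.5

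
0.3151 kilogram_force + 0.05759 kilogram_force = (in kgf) 0.3727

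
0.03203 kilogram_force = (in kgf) 0.03203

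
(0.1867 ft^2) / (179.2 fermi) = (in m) 9.679e+10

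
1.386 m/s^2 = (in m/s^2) 1.386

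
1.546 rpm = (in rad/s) 0.1619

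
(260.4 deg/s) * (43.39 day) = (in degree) 9.762e+08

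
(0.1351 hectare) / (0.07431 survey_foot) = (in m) 5.965e+04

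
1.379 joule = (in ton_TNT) 3.296e-10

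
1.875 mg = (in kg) 1.875e-06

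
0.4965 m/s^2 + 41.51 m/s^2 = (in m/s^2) 42.01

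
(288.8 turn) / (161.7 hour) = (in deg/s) 0.1786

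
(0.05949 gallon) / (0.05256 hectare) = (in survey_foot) 1.406e-06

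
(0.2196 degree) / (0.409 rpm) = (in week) 1.48e-07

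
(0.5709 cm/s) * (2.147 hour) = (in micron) 4.413e+07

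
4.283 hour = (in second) 1.542e+04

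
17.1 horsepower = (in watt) 1.275e+04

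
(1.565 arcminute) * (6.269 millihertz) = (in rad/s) 2.854e-06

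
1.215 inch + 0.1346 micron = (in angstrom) 3.086e+08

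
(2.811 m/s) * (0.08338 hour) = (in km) 0.8438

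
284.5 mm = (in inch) 11.2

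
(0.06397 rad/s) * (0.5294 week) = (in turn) 3260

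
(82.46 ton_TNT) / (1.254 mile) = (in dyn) 1.71e+13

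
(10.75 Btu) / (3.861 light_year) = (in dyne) 3.105e-08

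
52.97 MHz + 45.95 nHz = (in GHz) 0.05297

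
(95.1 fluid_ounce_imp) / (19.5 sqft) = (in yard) 0.001631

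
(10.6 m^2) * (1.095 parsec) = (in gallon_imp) 7.878e+19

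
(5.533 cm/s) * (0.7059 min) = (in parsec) 7.595e-17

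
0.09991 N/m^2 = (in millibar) 0.0009991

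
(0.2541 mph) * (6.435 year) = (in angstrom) 2.305e+17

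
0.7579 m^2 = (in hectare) 7.579e-05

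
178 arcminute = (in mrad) 51.78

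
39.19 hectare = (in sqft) 4.218e+06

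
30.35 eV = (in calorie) 1.162e-18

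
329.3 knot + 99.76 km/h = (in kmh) 709.6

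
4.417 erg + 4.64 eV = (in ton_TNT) 1.056e-16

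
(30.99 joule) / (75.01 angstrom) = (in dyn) 4.131e+14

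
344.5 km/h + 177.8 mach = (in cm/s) 6.064e+06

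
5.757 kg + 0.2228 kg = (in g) 5980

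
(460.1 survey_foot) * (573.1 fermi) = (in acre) 1.986e-14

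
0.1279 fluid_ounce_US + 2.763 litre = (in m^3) 0.002767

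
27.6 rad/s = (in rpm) 263.6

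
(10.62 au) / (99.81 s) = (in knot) 3.094e+10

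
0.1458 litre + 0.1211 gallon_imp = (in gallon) 0.184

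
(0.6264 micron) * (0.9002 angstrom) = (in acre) 1.393e-20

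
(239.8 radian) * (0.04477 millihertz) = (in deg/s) 0.6151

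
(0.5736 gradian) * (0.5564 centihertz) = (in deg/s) 0.002872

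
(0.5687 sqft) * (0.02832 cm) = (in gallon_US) 0.003953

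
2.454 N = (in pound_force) 0.5517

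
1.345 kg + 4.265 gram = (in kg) 1.349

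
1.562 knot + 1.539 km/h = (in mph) 2.754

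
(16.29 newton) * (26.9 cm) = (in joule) 4.382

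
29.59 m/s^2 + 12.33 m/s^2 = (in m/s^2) 41.92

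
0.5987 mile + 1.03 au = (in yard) 1.685e+11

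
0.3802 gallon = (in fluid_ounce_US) 48.67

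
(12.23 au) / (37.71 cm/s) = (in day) 5.615e+07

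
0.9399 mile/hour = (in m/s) 0.4202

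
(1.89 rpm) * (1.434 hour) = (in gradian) 6.505e+04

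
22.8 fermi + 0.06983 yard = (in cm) 6.385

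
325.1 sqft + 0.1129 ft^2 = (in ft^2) 325.2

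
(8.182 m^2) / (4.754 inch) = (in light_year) 7.162e-15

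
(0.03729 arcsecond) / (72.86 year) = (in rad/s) 7.868e-17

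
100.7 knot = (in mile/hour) 115.9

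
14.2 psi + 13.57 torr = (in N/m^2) 9.971e+04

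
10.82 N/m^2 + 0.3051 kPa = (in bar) 0.003159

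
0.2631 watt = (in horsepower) 0.0003528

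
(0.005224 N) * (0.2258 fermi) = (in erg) 1.18e-11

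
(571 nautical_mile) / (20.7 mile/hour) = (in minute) 1905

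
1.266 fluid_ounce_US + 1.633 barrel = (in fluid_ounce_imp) 9139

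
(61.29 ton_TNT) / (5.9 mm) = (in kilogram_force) 4.432e+12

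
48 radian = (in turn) 7.639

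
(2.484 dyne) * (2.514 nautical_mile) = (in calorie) 0.02764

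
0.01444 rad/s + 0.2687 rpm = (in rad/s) 0.04258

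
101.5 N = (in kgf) 10.35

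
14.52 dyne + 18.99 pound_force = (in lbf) 18.99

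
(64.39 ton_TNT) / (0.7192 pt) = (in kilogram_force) 1.083e+14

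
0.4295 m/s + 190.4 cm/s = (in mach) 0.006853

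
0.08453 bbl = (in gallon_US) 3.55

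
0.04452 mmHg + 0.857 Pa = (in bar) 6.793e-05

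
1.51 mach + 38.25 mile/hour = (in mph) 1188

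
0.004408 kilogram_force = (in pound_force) 0.009718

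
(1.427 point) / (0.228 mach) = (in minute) 1.081e-07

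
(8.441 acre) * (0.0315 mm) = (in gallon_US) 284.3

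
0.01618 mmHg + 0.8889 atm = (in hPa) 900.7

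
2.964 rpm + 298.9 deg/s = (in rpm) 52.78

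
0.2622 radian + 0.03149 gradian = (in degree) 15.05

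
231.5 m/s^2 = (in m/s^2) 231.5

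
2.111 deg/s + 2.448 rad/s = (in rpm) 23.73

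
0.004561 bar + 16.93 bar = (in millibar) 1.693e+04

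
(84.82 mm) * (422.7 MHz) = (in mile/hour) 8.02e+07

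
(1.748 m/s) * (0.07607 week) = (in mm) 8.042e+07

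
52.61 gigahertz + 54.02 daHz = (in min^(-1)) 3.157e+12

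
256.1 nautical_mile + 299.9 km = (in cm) 7.742e+07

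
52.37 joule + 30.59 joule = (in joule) 82.96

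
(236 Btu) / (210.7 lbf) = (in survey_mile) 0.1651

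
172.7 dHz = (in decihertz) 172.7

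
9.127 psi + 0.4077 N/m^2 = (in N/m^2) 6.293e+04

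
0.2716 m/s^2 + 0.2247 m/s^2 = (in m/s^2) 0.4963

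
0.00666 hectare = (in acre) 0.01646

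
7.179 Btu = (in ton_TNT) 1.81e-06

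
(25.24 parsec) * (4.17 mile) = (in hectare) 5.227e+17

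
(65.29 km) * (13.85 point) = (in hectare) 0.0319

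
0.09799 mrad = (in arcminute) 0.3369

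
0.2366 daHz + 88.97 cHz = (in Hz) 3.256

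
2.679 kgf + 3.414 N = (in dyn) 2.969e+06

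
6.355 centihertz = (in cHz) 6.355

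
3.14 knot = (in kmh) 5.815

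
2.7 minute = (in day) 0.001875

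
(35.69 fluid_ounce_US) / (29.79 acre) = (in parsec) 2.837e-25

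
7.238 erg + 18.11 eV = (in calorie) 1.73e-07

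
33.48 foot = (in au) 6.821e-11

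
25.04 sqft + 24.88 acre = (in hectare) 10.07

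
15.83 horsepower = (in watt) 1.18e+04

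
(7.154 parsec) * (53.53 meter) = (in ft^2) 1.272e+20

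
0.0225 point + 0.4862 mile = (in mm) 7.825e+05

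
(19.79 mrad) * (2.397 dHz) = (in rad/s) 0.004744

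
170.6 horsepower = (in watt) 1.272e+05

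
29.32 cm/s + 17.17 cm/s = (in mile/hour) 1.04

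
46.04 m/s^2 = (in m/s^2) 46.04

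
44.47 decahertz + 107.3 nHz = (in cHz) 4.447e+04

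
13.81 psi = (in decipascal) 9.522e+05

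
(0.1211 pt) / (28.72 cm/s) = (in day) 1.722e-09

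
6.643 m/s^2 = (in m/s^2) 6.643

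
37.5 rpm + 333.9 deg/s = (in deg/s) 558.9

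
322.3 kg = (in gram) 3.223e+05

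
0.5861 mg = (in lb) 1.292e-06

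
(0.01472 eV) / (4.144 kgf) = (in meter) 5.803e-23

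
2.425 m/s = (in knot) 4.714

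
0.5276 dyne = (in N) 5.276e-06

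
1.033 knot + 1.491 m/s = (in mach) 0.00594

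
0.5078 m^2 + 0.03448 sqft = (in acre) 0.0001263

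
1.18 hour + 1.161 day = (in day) 1.21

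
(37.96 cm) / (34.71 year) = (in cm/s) 3.468e-08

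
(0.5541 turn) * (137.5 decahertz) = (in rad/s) 4787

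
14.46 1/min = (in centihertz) 24.1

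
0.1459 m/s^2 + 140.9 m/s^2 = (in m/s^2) 141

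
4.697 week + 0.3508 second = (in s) 2.841e+06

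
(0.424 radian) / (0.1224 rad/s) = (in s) 3.464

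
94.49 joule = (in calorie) 22.58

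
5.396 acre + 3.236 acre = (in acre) 8.632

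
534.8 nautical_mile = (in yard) 1.083e+06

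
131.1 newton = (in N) 131.1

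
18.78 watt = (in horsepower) 0.02518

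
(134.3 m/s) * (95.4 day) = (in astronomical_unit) 0.0074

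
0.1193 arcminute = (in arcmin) 0.1193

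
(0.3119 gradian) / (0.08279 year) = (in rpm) 1.792e-08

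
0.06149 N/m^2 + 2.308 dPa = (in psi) 4.239e-05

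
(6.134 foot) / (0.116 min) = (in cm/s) 26.86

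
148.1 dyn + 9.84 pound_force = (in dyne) 4.377e+06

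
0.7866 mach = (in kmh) 964.2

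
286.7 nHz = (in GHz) 2.867e-16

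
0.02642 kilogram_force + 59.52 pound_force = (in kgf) 27.02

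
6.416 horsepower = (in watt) 4784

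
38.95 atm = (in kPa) 3947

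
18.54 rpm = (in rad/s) 1.942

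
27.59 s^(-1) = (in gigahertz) 2.759e-08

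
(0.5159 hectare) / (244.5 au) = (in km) 1.41e-13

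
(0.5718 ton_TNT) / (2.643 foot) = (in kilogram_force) 3.028e+08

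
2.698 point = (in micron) 951.8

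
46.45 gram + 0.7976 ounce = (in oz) 2.436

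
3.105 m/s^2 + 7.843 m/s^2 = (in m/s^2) 10.95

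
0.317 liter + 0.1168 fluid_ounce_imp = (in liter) 0.3203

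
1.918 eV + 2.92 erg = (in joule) 2.92e-07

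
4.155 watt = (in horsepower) 0.005572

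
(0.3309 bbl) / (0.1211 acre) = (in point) 0.3043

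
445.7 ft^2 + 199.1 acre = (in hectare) 80.58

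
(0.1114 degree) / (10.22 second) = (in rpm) 0.001817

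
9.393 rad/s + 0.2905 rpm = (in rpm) 89.99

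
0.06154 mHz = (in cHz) 0.006154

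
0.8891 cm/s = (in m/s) 0.008891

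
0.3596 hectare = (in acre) 0.8886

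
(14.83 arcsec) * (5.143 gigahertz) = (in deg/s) 2.119e+07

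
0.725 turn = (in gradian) 290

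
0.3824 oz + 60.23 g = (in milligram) 7.107e+04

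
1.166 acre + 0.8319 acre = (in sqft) 8.703e+04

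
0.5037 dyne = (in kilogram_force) 5.136e-07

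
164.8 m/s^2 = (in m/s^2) 164.8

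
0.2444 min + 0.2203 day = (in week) 0.0315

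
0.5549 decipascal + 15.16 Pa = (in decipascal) 152.2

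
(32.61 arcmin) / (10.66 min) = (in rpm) 0.0001416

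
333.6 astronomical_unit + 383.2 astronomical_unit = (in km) 1.072e+11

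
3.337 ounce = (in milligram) 9.46e+04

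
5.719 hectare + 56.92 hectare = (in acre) 154.8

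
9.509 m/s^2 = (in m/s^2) 9.509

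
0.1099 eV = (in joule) 1.761e-20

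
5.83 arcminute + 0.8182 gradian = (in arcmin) 50.01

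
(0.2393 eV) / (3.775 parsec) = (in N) 3.291e-37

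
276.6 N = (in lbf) 62.18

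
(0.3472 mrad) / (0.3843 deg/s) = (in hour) 1.438e-05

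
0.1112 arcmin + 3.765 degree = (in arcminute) 226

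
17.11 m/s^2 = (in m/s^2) 17.11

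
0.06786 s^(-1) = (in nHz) 6.786e+07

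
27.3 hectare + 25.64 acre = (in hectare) 37.68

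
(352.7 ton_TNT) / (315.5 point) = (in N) 1.326e+13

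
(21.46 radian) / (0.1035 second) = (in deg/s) 1.188e+04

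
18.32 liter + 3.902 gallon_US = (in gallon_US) 8.742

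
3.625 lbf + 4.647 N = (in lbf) 4.67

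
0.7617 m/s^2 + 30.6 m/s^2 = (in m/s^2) 31.36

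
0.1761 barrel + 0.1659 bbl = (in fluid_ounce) 1839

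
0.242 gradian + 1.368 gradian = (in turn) 0.004025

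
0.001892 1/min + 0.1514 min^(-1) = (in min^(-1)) 0.1533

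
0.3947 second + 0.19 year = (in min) 9.986e+04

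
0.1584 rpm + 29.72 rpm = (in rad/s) 3.129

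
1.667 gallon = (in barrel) 0.03969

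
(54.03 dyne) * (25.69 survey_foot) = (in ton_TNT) 1.011e-12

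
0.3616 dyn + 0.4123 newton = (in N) 0.4123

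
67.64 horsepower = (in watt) 5.044e+04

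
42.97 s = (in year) 1.363e-06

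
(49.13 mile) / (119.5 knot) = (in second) 1286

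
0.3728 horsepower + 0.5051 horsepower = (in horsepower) 0.8779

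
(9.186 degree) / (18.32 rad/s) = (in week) 1.447e-08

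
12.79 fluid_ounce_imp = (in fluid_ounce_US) 12.29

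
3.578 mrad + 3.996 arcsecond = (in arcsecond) 742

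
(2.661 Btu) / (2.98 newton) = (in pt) 2.671e+06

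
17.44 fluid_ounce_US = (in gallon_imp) 0.1135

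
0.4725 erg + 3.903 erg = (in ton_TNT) 1.046e-16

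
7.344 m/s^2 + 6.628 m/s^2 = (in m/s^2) 13.97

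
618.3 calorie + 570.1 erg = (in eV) 1.615e+22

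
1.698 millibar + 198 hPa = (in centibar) 19.97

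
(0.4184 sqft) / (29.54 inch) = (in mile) 3.219e-05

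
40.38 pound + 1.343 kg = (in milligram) 1.966e+07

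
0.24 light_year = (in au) 1.518e+04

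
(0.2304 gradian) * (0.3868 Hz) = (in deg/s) 0.08021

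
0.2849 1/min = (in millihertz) 4.748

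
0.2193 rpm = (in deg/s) 1.316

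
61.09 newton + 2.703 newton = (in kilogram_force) 6.505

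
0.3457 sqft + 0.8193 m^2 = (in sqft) 9.165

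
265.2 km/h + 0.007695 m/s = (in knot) 143.2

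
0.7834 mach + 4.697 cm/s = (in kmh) 960.5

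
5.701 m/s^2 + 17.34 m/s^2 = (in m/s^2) 23.04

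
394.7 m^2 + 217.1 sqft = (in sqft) 4466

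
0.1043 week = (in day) 0.7301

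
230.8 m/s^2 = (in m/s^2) 230.8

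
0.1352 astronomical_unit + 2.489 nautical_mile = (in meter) 2.023e+10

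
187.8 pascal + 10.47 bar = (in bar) 10.47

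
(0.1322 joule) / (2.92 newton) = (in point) 128.3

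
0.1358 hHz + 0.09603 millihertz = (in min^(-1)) 814.8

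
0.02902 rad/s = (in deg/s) 1.663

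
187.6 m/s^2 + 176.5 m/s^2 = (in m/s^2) 364.1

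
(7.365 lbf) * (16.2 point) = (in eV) 1.169e+18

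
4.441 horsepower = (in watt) 3312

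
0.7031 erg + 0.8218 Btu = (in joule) 867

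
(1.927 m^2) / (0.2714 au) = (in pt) 1.345e-07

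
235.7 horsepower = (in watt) 1.758e+05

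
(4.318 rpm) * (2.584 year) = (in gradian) 2.346e+09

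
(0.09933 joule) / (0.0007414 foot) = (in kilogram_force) 44.82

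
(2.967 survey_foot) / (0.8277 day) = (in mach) 3.714e-08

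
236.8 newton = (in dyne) 2.368e+07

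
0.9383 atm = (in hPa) 950.7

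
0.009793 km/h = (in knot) 0.005288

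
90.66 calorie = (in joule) 379.3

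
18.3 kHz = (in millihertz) 1.83e+07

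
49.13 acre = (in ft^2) 2.14e+06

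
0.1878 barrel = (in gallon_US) 7.888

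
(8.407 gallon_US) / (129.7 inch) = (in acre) 2.387e-06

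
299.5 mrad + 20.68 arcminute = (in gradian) 19.45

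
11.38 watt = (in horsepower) 0.01526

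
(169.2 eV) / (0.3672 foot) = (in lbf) 5.445e-17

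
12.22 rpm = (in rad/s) 1.28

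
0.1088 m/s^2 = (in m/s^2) 0.1088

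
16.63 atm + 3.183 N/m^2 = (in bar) 16.85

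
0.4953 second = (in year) 1.571e-08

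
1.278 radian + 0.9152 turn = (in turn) 1.119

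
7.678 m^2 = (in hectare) 0.0007678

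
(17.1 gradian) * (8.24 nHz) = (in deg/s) 1.268e-07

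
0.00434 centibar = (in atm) 4.283e-05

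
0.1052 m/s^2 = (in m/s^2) 0.1052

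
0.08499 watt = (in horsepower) 0.000114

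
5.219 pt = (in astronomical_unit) 1.231e-14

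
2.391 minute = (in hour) 0.03985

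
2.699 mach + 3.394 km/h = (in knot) 1788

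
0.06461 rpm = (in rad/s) 0.006766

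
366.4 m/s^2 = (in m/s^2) 366.4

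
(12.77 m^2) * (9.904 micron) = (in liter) 0.1265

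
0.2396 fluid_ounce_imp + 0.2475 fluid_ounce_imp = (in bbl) 8.705e-05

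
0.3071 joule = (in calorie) 0.0734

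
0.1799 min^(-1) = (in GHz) 2.998e-12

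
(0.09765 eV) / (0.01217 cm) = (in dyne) 1.286e-11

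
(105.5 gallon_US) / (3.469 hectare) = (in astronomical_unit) 7.695e-17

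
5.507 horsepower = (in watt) 4107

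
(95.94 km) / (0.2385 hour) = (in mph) 250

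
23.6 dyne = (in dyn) 23.6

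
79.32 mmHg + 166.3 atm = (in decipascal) 1.686e+08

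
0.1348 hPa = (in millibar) 0.1348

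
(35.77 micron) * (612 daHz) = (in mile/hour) 0.4897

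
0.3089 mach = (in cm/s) 1.052e+04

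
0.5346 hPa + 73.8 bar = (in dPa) 7.38e+07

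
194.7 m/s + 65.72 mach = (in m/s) 2.257e+04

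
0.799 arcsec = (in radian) 3.874e-06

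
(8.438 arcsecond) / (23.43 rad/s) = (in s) 1.746e-06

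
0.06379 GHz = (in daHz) 6.379e+06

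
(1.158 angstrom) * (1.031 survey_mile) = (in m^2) 1.921e-07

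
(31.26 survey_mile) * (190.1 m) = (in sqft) 1.029e+08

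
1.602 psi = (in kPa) 11.05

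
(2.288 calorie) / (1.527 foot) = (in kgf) 2.097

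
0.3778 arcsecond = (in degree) 0.0001049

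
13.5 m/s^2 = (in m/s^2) 13.5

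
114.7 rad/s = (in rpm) 1095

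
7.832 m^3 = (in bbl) 49.26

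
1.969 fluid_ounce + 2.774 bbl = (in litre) 441.1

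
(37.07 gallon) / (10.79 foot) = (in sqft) 0.4593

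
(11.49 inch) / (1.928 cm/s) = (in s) 15.14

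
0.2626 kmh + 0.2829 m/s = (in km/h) 1.281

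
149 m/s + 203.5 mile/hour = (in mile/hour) 536.8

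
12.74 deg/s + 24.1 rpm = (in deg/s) 157.3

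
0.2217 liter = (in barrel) 0.001394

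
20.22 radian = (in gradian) 1287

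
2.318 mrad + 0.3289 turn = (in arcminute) 7112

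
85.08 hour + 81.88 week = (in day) 576.7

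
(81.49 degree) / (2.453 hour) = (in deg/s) 0.009228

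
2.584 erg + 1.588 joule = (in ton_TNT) 3.795e-10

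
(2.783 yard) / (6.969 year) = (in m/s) 1.158e-08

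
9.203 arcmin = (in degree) 0.1534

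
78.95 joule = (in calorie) 18.87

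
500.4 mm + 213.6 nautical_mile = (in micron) 3.956e+11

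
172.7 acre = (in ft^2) 7.523e+06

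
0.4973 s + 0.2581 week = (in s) 1.561e+05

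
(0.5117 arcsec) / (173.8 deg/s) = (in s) 8.178e-07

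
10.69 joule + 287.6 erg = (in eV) 6.672e+19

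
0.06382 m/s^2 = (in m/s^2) 0.06382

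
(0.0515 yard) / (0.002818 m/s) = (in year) 5.299e-07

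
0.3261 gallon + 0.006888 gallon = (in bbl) 0.007928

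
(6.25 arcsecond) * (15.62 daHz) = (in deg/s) 0.2712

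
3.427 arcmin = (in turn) 0.0001587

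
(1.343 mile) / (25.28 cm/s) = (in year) 0.0002711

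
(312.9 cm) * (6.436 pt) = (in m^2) 0.007104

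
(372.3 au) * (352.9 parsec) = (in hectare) 6.065e+28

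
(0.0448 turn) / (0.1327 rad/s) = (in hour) 0.0005892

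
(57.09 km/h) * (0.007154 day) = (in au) 6.552e-08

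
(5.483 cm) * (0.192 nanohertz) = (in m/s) 1.053e-11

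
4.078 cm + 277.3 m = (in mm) 2.773e+05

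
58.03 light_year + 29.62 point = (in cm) 5.49e+19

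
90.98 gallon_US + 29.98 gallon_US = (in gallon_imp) 100.7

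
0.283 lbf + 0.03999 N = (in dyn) 1.299e+05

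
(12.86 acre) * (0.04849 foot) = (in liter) 7.692e+05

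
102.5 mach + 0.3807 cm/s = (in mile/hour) 7.807e+04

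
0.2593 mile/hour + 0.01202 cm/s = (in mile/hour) 0.2596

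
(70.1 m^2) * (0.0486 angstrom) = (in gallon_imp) 7.494e-08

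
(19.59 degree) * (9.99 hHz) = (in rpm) 3262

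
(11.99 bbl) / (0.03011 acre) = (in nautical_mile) 8.447e-06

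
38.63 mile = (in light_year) 6.571e-12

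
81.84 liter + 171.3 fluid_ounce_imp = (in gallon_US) 22.91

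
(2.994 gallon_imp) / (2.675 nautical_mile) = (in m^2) 2.747e-06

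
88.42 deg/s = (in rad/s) 1.543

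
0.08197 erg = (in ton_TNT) 1.959e-18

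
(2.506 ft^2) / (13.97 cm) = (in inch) 65.61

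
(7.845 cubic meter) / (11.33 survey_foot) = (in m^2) 2.272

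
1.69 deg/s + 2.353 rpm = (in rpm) 2.635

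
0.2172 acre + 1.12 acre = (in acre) 1.337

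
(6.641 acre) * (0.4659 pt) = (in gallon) 1167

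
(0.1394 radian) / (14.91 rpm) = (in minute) 0.001488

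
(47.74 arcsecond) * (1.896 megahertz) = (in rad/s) 438.8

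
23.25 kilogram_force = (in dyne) 2.28e+07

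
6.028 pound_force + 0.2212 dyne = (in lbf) 6.028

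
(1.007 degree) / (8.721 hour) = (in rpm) 5.346e-06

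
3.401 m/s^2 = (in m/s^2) 3.401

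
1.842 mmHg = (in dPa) 2456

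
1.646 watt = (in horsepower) 0.002207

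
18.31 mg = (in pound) 4.037e-05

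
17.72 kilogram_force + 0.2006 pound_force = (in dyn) 1.747e+07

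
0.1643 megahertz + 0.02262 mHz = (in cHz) 1.643e+07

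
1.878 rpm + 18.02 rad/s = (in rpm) 174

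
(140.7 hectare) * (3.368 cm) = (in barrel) 2.981e+05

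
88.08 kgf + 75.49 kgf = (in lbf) 360.6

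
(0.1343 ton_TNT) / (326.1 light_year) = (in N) 1.821e-10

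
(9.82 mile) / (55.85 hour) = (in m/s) 0.0786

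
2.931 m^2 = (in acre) 0.0007243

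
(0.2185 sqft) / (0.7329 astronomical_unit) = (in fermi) 185.1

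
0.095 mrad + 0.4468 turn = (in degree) 160.9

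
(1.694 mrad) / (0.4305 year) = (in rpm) 1.192e-09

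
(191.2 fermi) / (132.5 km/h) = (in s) 5.195e-15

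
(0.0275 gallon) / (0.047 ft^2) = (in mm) 23.84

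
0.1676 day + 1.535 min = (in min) 242.9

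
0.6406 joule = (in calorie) 0.1531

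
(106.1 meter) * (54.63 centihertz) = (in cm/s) 5796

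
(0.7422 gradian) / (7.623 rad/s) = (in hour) 4.248e-07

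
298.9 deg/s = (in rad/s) 5.217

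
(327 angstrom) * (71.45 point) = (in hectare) 8.242e-14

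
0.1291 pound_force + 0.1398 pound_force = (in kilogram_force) 0.122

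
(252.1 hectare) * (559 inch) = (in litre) 3.579e+10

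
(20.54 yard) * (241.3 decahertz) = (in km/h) 1.632e+05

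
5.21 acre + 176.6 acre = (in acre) 181.8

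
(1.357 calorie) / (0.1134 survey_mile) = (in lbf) 0.006994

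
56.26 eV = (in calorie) 2.154e-18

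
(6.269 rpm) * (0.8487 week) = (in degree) 1.931e+07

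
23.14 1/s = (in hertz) 23.14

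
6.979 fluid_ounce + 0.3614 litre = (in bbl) 0.003571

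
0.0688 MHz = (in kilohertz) 68.8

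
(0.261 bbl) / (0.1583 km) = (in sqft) 0.002822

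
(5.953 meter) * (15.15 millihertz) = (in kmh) 0.3247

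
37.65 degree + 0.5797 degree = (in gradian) 42.48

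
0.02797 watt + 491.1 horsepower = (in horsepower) 491.1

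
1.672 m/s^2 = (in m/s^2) 1.672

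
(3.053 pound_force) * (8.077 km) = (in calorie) 2.622e+04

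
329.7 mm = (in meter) 0.3297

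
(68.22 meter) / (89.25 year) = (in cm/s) 2.424e-06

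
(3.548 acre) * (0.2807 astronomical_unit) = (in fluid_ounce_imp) 2.122e+19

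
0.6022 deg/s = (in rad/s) 0.01051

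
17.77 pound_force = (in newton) 79.04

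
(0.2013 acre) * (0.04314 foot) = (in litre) 1.071e+04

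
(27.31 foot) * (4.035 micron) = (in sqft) 0.0003615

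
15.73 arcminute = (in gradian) 0.2913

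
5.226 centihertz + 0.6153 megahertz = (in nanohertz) 6.153e+14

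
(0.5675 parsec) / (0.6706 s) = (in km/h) 9.401e+16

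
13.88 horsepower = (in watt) 1.035e+04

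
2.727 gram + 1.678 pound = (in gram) 763.9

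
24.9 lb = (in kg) 11.29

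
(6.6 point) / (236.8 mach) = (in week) 4.775e-14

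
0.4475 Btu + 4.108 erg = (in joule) 472.1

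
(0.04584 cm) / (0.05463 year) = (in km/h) 9.579e-10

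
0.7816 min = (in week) 7.754e-05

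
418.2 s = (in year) 1.326e-05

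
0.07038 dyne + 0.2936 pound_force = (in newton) 1.306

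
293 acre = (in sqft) 1.276e+07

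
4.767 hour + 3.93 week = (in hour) 665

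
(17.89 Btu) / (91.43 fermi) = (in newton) 2.064e+17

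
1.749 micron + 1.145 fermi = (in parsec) 5.668e-23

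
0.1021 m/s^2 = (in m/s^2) 0.1021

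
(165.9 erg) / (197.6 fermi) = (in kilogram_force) 8.561e+06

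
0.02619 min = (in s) 1.571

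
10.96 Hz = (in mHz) 1.096e+04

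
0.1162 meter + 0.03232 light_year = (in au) 2044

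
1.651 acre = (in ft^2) 7.192e+04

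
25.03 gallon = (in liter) 94.75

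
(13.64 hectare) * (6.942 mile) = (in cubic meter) 1.524e+09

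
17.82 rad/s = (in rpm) 170.2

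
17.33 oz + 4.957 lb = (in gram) 2740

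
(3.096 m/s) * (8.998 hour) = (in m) 1.003e+05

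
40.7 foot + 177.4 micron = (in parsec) 4.02e-16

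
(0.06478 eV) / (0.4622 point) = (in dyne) 6.365e-12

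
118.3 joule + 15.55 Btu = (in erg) 1.652e+11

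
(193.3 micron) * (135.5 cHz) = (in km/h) 0.0009429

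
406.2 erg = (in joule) 4.062e-05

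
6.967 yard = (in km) 0.006371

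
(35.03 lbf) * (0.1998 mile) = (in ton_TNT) 1.198e-05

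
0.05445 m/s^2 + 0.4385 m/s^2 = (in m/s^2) 0.4929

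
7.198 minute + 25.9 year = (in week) 1351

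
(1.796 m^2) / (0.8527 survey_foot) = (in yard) 7.557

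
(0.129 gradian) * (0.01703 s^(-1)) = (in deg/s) 0.001977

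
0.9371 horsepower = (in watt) 698.8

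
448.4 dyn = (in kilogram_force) 0.0004572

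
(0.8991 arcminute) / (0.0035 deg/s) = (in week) 7.079e-06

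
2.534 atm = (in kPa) 256.8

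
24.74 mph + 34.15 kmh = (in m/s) 20.55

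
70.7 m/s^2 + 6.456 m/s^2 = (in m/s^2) 77.16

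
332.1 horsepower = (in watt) 2.476e+05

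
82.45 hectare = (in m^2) 8.245e+05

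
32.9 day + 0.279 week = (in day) 34.85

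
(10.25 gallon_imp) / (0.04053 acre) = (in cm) 0.02841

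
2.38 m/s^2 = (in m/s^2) 2.38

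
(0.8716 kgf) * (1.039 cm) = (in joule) 0.08881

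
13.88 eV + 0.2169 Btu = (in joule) 228.8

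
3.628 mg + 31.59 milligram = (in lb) 7.764e-05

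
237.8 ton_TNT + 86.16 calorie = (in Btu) 9.43e+08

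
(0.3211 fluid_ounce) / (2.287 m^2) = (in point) 0.01177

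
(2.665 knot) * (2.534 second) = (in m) 3.474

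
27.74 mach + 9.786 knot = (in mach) 27.75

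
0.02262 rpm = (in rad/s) 0.002369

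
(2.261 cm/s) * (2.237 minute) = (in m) 3.035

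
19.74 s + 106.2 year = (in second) 3.349e+09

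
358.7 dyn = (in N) 0.003587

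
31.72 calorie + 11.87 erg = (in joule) 132.7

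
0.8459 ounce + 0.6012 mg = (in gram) 23.98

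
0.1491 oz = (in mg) 4227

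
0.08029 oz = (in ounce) 0.08029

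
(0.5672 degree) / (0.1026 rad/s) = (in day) 1.117e-06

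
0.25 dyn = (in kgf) 2.549e-07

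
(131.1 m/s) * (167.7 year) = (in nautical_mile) 3.744e+08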